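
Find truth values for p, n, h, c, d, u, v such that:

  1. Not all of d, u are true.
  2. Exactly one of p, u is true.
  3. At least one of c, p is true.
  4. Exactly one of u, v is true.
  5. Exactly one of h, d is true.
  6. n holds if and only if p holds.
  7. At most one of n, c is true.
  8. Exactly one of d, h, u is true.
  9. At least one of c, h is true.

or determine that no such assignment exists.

p: True; n: True; h: True; c: False; d: False; u: False; v: True

  (1) {d, u}: 0/2 true — not all ✓
  (2) {p, u}: 1 true — exactly one ✓
  (3) {c, p}: 1 true — at least one ✓
  (4) {u, v}: 1 true — exactly one ✓
  (5) {h, d}: 1 true — exactly one ✓
  (6) n=T, p=T — same ✓
  (7) {n, c}: 1 true — at most one ✓
  (8) {d, h, u}: 1 true — exactly one ✓
  (9) {c, h}: 1 true — at least one ✓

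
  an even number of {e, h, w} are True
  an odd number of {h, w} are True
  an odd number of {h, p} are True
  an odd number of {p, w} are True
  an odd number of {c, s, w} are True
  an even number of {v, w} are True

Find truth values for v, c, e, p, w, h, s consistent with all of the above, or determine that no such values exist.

No satisfying assignment exists.

Adding constraints 2, 3, 4 mod 2: every variable appears an even number of times on the left, so the left side is 0.
But the right sides sum to 1 (mod 2). 0 ≠ 1 — the system is inconsistent.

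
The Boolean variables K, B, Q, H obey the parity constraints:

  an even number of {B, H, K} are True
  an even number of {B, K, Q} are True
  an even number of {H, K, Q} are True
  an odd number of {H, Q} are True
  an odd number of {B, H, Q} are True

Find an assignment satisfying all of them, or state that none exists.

UNSATISFIABLE

Adding constraints 1, 2, 4 mod 2: every variable appears an even number of times on the left, so the left side is 0.
But the right sides sum to 1 (mod 2). 0 ≠ 1 — the system is inconsistent.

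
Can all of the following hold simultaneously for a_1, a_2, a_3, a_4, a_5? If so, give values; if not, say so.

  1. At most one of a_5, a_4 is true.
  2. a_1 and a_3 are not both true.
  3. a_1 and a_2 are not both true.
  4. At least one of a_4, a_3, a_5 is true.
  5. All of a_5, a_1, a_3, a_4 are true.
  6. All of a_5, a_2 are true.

Case a_1 = True:
  (2) with a_1=T forces a_3 = False.
  Constraint (5) is violated (a_3=F) — contradiction.
Case a_1 = False:
  Constraint (5) is violated (a_1=F) — contradiction.
Both cases fail — unsatisfiable.

UNSATISFIABLE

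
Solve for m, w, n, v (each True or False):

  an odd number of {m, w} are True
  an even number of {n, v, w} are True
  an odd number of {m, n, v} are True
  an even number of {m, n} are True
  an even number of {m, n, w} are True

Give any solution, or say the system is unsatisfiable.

m = True, w = False, n = True, v = True

{m, w}: 1 true → odd ✓
{n, v, w}: 2 true → even ✓
{m, n, v}: 3 true → odd ✓
{m, n}: 2 true → even ✓
{m, n, w}: 2 true → even ✓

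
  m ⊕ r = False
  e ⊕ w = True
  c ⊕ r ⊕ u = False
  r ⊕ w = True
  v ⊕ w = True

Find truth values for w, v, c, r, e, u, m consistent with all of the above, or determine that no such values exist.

w: True, v: False, c: False, r: False, e: False, u: False, m: False

m ⊕ r = F ⊕ F = False ✓
e ⊕ w = F ⊕ T = True ✓
c ⊕ r ⊕ u = F ⊕ F ⊕ F = False ✓
r ⊕ w = F ⊕ T = True ✓
v ⊕ w = F ⊕ T = True ✓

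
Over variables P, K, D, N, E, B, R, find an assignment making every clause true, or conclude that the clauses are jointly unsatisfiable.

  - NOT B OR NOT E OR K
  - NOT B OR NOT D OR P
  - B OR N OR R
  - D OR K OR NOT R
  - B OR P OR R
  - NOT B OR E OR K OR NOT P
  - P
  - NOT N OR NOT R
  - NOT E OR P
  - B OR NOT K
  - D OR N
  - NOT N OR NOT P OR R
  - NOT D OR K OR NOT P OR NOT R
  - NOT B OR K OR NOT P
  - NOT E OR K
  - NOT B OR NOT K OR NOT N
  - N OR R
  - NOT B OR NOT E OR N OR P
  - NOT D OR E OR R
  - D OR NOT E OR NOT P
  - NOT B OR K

Unit clause (P) forces P = True.
Set K = True.
  then (B OR NOT K) forces B = True.
  then (NOT B OR NOT K OR NOT N) forces N = False.
  then (N OR R) forces R = True.
  then (D OR N) forces D = True.
Set E = False.
All clauses satisfied.

P = True, K = True, D = True, N = False, E = False, B = True, R = True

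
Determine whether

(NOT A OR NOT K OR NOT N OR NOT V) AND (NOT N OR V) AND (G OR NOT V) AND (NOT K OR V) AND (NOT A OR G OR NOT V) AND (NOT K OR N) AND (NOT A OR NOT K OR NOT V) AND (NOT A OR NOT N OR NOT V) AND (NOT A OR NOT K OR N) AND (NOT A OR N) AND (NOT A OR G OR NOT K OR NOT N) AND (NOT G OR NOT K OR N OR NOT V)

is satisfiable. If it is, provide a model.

N: False, K: False, V: False, G: True, A: False

Set N = False.
  then (NOT K OR N) forces K = False.
  then (NOT A OR N) forces A = False.
Set V = False.
Set G = True.
All clauses satisfied.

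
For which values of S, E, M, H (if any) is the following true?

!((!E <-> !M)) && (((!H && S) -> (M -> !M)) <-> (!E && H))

S = True, E = False, M = True, H = False

  !((!E <-> !M)) = True
    !E <-> !M = False
      !E = True
      !M = False
  ((!H && S) -> (M -> !M)) <-> (!E && H) = True
    (!H && S) -> (M -> !M) = False
      !H && S = True
        !H = True
      M -> !M = False
        !M = False
    !E && H = False
      !E = True
Both conjuncts True, so the formula holds.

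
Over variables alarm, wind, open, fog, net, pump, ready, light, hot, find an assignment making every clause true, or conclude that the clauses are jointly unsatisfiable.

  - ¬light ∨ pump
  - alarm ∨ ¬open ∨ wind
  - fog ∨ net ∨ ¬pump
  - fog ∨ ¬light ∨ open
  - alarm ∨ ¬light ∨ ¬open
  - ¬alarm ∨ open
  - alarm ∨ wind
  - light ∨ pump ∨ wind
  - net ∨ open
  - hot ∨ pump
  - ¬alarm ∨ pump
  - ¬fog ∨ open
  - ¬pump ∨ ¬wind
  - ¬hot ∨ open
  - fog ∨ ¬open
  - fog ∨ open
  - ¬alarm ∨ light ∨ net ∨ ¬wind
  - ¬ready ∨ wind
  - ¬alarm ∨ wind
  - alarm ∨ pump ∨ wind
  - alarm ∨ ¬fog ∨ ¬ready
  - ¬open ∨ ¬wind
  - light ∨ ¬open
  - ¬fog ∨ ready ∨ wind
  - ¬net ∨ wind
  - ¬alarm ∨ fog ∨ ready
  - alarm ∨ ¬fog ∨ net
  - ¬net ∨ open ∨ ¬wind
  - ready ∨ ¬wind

Unsatisfiable — no assignment works.

Case fog = True:
  (¬fog ∨ open) forces open = True.
  (¬open ∨ ¬wind) forces wind = False.
  (alarm ∨ ¬open ∨ wind) forces alarm = True.
  Clause (¬alarm ∨ wind) is falsified — contradiction.
Case fog = False:
  (fog ∨ ¬open) forces open = False.
  Clause (fog ∨ open) is falsified — contradiction.
Both cases fail, so the formula is unsatisfiable.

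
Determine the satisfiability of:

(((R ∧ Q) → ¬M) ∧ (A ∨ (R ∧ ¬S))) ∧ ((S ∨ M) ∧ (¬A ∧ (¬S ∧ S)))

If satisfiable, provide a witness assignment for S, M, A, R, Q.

Case S = True: the conjunct ¬S is False.
Case S = False: the conjunct S is False.
Both cases fail — unsatisfiable.

Unsatisfiable — no assignment works.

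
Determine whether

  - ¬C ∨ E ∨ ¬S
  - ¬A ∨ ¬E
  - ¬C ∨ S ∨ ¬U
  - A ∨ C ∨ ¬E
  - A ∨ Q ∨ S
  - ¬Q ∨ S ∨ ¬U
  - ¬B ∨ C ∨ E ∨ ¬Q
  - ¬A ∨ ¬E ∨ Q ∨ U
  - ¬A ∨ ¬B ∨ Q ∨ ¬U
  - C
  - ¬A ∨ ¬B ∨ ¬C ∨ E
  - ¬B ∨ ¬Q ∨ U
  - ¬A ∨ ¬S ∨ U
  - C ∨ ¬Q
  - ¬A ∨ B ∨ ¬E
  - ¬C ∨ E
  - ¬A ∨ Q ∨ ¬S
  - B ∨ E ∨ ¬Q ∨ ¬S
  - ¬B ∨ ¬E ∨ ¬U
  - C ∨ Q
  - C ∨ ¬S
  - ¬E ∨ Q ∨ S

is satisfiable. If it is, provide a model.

Unit clause (C) forces C = True.
In (¬C ∨ E) only E is left, so E = True.
In (¬A ∨ ¬E) only ¬A is left, so A = False.
Set B = False.
Set Q = True.
Set S = True.
Set U = False.
All clauses satisfied.

B=F, Q=T, C=T, A=F, S=T, E=T, U=F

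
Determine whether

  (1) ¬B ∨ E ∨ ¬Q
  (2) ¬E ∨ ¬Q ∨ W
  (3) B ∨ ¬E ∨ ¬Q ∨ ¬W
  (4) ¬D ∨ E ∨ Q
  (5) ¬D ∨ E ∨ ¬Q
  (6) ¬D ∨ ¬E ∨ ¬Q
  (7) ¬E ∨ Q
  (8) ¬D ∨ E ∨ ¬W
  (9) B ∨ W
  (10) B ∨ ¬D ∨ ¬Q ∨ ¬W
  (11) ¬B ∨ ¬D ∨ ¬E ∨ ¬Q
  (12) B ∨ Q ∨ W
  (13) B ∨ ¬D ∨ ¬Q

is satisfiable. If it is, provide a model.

B = True, E = True, W = True, Q = True, D = False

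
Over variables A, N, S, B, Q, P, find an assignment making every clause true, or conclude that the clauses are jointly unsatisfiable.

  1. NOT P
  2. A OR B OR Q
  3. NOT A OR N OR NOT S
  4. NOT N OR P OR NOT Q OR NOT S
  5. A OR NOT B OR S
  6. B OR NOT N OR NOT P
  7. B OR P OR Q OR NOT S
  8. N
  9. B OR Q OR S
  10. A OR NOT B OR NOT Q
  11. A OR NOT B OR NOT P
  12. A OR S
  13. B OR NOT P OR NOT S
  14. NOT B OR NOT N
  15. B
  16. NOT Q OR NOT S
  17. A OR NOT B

UNSATISFIABLE

Case N = True:
  (NOT P) forces P = False.
  (NOT B OR NOT N) forces B = False.
  Clause (B) is falsified — contradiction.
Case N = False:
  Clause (N) is falsified — contradiction.
Both cases fail, so the formula is unsatisfiable.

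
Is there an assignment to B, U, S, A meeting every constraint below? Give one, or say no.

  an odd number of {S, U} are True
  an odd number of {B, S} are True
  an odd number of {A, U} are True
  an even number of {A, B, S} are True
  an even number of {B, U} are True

B = False; U = False; S = True; A = True

{S, U}: 1 true → odd ✓
{B, S}: 1 true → odd ✓
{A, U}: 1 true → odd ✓
{A, B, S}: 2 true → even ✓
{B, U}: 0 true → even ✓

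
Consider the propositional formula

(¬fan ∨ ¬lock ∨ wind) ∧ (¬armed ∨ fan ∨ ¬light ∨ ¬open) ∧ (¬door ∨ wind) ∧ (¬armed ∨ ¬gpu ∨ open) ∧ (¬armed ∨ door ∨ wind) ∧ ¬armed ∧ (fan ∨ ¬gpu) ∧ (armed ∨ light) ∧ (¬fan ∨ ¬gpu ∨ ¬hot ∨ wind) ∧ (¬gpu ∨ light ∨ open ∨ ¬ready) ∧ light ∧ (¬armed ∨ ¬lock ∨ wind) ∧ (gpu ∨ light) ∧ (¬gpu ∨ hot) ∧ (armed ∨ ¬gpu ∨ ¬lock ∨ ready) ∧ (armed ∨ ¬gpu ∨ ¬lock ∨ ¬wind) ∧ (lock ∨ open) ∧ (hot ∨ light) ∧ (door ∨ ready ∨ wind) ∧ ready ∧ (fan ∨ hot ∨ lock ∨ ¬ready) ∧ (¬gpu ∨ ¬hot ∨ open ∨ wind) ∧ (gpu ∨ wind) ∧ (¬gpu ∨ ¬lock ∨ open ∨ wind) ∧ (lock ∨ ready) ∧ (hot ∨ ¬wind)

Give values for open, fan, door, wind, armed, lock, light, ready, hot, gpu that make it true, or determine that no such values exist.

open = True, fan = False, door = True, wind = True, armed = False, lock = False, light = True, ready = True, hot = True, gpu = False

Unit clause (¬armed) forces armed = False.
In (armed ∨ light) only light is left, so light = True.
Unit clause (ready) forces ready = True.
Set open = True.
Set fan = False.
  then (fan ∨ ¬gpu) forces gpu = False.
  then (gpu ∨ wind) forces wind = True.
  then (hot ∨ ¬wind) forces hot = True.
Set door = True.
Set lock = False.
All clauses satisfied.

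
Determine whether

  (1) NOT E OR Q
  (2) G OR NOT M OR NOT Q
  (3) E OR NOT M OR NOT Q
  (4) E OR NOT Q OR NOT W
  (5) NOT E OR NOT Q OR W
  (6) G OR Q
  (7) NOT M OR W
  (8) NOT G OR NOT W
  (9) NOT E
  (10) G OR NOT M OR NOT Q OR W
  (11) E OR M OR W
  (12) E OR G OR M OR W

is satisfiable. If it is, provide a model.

Case W = True:
  (NOT G OR NOT W) forces G = False.
  (G OR Q) forces Q = True.
  (G OR NOT M OR NOT Q) forces M = False.
  (E OR NOT Q OR NOT W) forces E = True.
  Clause (NOT E) is falsified — contradiction.
Case W = False:
  (NOT M OR W) forces M = False.
  (NOT E) forces E = False.
  Clause (E OR M OR W) is falsified — contradiction.
Both cases fail, so the formula is unsatisfiable.

UNSATISFIABLE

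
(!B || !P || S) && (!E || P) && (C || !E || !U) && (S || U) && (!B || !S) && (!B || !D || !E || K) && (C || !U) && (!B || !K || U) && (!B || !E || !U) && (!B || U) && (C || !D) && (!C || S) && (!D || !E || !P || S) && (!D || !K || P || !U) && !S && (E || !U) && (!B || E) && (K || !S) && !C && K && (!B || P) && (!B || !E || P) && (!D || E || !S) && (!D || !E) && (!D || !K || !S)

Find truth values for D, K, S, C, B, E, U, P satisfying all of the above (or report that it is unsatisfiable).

No satisfying assignment exists.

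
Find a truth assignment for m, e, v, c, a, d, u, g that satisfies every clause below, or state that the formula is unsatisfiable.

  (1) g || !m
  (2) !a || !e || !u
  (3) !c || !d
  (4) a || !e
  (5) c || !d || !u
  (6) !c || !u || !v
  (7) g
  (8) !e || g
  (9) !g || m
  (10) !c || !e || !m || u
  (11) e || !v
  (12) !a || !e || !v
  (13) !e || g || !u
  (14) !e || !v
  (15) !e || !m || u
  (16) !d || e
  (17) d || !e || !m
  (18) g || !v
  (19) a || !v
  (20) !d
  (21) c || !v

m = True; e = False; v = False; c = False; a = True; d = False; u = False; g = True

Unit clause (g) forces g = True.
In (!g || m) only m is left, so m = True.
Unit clause (!d) forces d = False.
In (d || !e || !m) only !e is left, so e = False.
In (e || !v) only !v is left, so v = False.
Set c = False.
Set a = True.
Set u = False.
All clauses satisfied.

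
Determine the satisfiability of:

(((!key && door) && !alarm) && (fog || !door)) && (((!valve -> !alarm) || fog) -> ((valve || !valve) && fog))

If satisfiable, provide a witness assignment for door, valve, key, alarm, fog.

door = True, valve = True, key = False, alarm = False, fog = True

  ((!key && door) && !alarm) && (fog || !door) = True
    (!key && door) && !alarm = True
      !key && door = True
        !key = True
      !alarm = True
    fog || !door = True
      !door = False
  ((!valve -> !alarm) || fog) -> ((valve || !valve) && fog) = True
    (!valve -> !alarm) || fog = True
      !valve -> !alarm = True
        !valve = False
        !alarm = True
    (valve || !valve) && fog = True
      valve || !valve = True
        !valve = False
Both conjuncts True, so the formula holds.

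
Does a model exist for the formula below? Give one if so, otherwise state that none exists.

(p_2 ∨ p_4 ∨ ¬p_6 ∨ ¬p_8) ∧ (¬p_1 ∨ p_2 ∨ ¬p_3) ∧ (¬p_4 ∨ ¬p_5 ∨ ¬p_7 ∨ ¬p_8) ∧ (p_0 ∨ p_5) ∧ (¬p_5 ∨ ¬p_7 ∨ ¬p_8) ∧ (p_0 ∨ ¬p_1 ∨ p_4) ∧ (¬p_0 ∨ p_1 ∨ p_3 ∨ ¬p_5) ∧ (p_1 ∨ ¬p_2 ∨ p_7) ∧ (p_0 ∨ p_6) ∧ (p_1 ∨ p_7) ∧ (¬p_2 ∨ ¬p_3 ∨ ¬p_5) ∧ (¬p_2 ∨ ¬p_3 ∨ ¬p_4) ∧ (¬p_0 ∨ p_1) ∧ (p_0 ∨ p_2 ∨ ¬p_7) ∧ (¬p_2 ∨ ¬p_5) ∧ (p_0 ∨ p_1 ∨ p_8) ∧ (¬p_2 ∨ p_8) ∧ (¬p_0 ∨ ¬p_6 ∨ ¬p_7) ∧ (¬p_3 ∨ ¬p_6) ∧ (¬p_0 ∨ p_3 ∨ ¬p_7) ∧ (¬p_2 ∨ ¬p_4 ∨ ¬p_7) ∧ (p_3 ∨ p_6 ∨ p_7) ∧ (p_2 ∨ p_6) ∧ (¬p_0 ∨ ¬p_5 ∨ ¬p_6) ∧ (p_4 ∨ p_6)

p_0: True; p_1: True; p_2: False; p_3: False; p_4: True; p_5: False; p_6: True; p_7: False; p_8: False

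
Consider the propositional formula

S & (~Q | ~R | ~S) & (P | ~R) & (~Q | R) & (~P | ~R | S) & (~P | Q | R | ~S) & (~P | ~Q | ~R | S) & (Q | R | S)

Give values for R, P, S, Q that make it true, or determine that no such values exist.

Unit clause (S) forces S = True.
Set R = False.
  then (~Q | R) forces Q = False.
  then (~P | Q | R | ~S) forces P = False.
Check each clause:
  (S): S holds.
  (~Q | ~R | ~S): ~Q holds.
  (P | ~R): ~R holds.
  (~Q | R): ~Q holds.
  (~P | ~R | S): ~P holds.
  (~P | Q | R | ~S): ~P holds.
  (~P | ~Q | ~R | S): ~P holds.
  (Q | R | S): S holds.
All clauses satisfied.

R = False, P = False, S = True, Q = False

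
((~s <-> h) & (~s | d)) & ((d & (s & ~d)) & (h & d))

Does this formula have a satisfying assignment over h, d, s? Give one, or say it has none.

Unsatisfiable — no assignment works.

Case d = True: the conjunct ~d is False.
Case d = False: the conjunct d is False.
Both cases fail — unsatisfiable.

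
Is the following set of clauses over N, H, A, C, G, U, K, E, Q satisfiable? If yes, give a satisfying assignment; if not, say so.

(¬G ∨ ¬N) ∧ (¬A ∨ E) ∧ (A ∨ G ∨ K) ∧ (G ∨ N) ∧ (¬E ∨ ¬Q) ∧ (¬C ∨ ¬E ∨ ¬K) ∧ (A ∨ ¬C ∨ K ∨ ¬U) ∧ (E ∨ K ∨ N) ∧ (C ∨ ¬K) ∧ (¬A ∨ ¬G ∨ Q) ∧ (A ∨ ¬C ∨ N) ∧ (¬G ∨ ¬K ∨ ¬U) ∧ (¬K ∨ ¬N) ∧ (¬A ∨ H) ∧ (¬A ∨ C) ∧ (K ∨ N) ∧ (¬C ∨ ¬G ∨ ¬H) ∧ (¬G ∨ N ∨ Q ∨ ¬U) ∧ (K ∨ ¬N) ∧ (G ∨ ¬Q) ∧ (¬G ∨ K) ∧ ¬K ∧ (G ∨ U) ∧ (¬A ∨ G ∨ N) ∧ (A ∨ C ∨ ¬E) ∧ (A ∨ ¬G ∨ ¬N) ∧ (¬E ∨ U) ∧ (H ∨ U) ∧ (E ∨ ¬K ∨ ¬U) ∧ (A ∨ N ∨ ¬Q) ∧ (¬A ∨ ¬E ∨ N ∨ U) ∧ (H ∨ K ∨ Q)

Case K = True:
  Clause (¬K) is falsified — contradiction.
Case K = False:
  (K ∨ N) forces N = True.
  Clause (K ∨ ¬N) is falsified — contradiction.
Both cases fail, so the formula is unsatisfiable.

Unsatisfiable — no assignment works.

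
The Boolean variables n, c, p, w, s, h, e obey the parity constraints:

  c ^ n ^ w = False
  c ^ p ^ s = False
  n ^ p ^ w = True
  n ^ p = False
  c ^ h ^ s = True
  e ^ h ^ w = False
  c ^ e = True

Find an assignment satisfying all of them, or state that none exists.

n=T, c=F, p=T, w=T, s=T, h=F, e=T

c ^ n ^ w = F ^ T ^ T = False ✓
c ^ p ^ s = F ^ T ^ T = False ✓
n ^ p ^ w = T ^ T ^ T = True ✓
n ^ p = T ^ T = False ✓
c ^ h ^ s = F ^ F ^ T = True ✓
e ^ h ^ w = T ^ F ^ T = False ✓
c ^ e = F ^ T = True ✓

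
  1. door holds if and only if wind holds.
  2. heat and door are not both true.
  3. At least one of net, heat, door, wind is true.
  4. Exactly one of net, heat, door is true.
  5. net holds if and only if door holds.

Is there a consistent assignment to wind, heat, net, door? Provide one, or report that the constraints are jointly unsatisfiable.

wind = False, heat = True, net = False, door = False

  (1) door=F, wind=F — same ✓
  (2) heat=T, door=F — not both ✓
  (3) {net, heat, door, wind}: 1 true — at least one ✓
  (4) {net, heat, door}: 1 true — exactly one ✓
  (5) net=F, door=F — same ✓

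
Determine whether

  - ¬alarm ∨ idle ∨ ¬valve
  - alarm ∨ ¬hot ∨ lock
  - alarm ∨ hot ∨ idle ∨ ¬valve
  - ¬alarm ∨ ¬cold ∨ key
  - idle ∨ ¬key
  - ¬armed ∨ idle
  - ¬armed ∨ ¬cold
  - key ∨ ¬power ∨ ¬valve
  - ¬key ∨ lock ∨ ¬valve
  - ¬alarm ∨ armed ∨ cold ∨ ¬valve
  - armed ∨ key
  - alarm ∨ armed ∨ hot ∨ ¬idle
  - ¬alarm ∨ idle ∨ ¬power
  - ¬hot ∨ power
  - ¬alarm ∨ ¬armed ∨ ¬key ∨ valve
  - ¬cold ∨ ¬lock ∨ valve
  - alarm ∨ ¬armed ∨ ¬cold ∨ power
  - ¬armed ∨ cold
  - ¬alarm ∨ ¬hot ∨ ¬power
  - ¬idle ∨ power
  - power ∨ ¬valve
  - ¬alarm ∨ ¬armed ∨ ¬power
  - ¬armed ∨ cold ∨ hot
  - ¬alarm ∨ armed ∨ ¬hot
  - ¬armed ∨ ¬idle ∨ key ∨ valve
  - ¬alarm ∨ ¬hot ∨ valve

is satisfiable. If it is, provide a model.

armed = False; alarm = True; lock = True; key = True; valve = False; power = True; idle = True; hot = False; cold = False

Try armed = True:
  (¬armed ∨ idle) forces idle = True.
  (¬armed ∨ ¬cold) forces cold = False.
  clause (¬armed ∨ cold) is falsified — backtrack.
So armed = False.
  then (armed ∨ key) forces key = True.
  then (idle ∨ ¬key) forces idle = True.
  then (¬idle ∨ power) forces power = True.
Set alarm = True.
  then (¬alarm ∨ ¬hot ∨ ¬power) forces hot = False.
Set lock = True.
Set valve = False.
  then (¬cold ∨ ¬lock ∨ valve) forces cold = False.
All clauses satisfied.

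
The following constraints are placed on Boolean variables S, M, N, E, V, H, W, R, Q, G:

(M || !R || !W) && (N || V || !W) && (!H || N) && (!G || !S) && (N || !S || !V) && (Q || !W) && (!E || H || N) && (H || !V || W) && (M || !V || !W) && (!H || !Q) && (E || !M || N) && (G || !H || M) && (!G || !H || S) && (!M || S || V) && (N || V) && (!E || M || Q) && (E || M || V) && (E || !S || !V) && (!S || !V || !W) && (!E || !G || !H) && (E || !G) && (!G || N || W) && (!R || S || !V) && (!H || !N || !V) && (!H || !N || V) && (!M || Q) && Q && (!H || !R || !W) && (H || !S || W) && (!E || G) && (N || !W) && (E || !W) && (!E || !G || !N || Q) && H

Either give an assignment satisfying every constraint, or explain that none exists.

Case Q = True:
  (!H || !Q) forces H = False.
  Clause (H) is falsified — contradiction.
Case Q = False:
  Clause (Q) is falsified — contradiction.
Both cases fail, so the formula is unsatisfiable.

No satisfying assignment exists.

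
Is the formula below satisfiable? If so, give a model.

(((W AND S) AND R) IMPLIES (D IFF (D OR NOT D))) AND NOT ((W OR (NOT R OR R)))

The conjunct NOT ((W OR (NOT R OR R))) is unsatisfiable on its own:
  W=F, R=F: evaluates to False.
  W=F, R=T: evaluates to False.
  W=T, R=F: evaluates to False.
  W=T, R=T: evaluates to False.
So the whole conjunction is unsatisfiable.

The formula is unsatisfiable.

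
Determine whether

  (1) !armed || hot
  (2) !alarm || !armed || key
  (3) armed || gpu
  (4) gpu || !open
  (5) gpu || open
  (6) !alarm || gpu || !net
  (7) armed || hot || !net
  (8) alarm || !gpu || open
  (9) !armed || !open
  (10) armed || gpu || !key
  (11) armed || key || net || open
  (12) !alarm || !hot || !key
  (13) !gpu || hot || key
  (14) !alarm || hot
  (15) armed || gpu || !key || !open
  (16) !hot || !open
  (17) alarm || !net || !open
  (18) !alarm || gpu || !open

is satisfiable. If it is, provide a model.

gpu = True, open = True, hot = False, armed = False, net = False, alarm = False, key = True

Try gpu = False:
  (armed || gpu) forces armed = True.
  (!armed || hot) forces hot = True.
  (gpu || !open) forces open = False.
  clause (gpu || open) is falsified — backtrack.
So gpu = True.
Set open = True.
  then (!armed || !open) forces armed = False.
  then (!hot || !open) forces hot = False.
  then (armed || hot || !net) forces net = False.
  then (!gpu || hot || key) forces key = True.
  then (!alarm || hot) forces alarm = False.
All clauses satisfied.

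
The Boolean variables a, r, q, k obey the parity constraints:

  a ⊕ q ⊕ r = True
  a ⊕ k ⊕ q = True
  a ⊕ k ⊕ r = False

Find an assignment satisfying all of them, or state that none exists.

a=F, r=F, q=T, k=F

a ⊕ q ⊕ r = F ⊕ T ⊕ F = True ✓
a ⊕ k ⊕ q = F ⊕ F ⊕ T = True ✓
a ⊕ k ⊕ r = F ⊕ F ⊕ F = False ✓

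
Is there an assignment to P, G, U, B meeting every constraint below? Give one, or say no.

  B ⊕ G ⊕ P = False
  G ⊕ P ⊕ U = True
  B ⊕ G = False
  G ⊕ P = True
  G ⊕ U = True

P=F, G=T, U=F, B=T

B ⊕ G ⊕ P = T ⊕ T ⊕ F = False ✓
G ⊕ P ⊕ U = T ⊕ F ⊕ F = True ✓
B ⊕ G = T ⊕ T = False ✓
G ⊕ P = T ⊕ F = True ✓
G ⊕ U = T ⊕ F = True ✓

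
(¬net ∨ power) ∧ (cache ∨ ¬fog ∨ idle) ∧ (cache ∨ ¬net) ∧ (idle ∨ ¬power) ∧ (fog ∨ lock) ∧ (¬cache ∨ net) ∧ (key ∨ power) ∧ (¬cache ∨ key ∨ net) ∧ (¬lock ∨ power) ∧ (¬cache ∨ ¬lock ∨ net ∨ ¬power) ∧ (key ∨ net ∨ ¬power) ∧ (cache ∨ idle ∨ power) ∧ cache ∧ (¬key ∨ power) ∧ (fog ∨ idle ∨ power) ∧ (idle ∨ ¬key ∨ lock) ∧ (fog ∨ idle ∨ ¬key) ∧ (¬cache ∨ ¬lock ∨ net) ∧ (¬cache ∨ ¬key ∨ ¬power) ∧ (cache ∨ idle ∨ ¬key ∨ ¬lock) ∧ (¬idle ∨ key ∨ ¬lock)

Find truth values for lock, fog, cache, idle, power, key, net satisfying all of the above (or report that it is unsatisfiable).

Unit clause (cache) forces cache = True.
In (¬cache ∨ net) only net is left, so net = True.
In (¬net ∨ power) only power is left, so power = True.
In (idle ∨ ¬power) only idle is left, so idle = True.
In (¬cache ∨ ¬key ∨ ¬power) only ¬key is left, so key = False.
In (¬idle ∨ key ∨ ¬lock) only ¬lock is left, so lock = False.
In (fog ∨ lock) only fog is left, so fog = True.
All clauses satisfied.

lock=F, fog=T, cache=T, idle=T, power=T, key=F, net=T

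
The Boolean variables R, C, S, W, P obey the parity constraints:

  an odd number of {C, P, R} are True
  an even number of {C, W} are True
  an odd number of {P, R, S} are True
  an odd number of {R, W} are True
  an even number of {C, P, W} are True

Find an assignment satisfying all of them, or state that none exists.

R=F, C=T, S=T, W=T, P=F

{C, P, R}: 1 true → odd ✓
{C, W}: 2 true → even ✓
{P, R, S}: 1 true → odd ✓
{R, W}: 1 true → odd ✓
{C, P, W}: 2 true → even ✓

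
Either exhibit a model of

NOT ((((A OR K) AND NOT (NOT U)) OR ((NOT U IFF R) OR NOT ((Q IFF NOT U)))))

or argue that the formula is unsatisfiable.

R = False; U = False; K = False; A = True; Q = True

  NOT ((((A OR K) AND NOT (NOT U)) OR ((NOT U IFF R) OR NOT ((Q IFF NOT U))))) = True
    ((A OR K) AND NOT (NOT U)) OR ((NOT U IFF R) OR NOT ((Q IFF NOT U))) = False
      (A OR K) AND NOT (NOT U) = False
        A OR K = True
        NOT (NOT U) = False
          NOT U = True
      (NOT U IFF R) OR NOT ((Q IFF NOT U)) = False
        NOT U IFF R = False
          NOT U = True
        NOT ((Q IFF NOT U)) = False
          Q IFF NOT U = True
            NOT U = True
The formula evaluates to True.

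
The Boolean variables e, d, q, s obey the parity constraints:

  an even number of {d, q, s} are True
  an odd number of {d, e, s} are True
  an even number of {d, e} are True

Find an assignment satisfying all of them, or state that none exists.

e: True; d: True; q: False; s: True

{d, q, s}: 2 true → even ✓
{d, e, s}: 3 true → odd ✓
{d, e}: 2 true → even ✓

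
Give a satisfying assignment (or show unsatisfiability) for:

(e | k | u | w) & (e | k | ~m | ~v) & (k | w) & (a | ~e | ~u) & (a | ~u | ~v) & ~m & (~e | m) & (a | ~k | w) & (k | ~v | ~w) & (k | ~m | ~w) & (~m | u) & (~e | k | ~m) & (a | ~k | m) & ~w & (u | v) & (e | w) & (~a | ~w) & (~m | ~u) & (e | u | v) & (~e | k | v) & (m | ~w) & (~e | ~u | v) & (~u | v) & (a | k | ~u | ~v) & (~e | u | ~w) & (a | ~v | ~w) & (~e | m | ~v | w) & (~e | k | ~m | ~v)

Case m = True:
  Clause (~m) is falsified — contradiction.
Case m = False:
  (~e | m) forces e = False.
  (~w) forces w = False.
  Clause (e | w) is falsified — contradiction.
Both cases fail, so the formula is unsatisfiable.

UNSATISFIABLE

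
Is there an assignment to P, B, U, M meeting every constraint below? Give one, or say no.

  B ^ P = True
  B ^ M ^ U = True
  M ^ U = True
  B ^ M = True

P = True, B = False, U = False, M = True

B ^ P = F ^ T = True ✓
B ^ M ^ U = F ^ T ^ F = True ✓
M ^ U = T ^ F = True ✓
B ^ M = F ^ T = True ✓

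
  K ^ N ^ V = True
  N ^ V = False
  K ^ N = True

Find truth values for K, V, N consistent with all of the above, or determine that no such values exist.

K = True; V = False; N = False

K ^ N ^ V = T ^ F ^ F = True ✓
N ^ V = F ^ F = False ✓
K ^ N = T ^ F = True ✓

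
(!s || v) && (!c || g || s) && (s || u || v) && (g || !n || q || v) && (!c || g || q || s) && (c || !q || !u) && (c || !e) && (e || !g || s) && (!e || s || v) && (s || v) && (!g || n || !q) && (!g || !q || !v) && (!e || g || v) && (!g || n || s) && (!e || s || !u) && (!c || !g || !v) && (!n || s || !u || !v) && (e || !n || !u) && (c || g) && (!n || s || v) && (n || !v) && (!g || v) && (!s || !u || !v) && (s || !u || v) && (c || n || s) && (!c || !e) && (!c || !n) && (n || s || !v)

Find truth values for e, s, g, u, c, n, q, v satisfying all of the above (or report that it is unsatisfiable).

e=F, s=T, g=T, u=F, c=F, n=T, q=F, v=T

Try e = True:
  (c || !e) forces c = True.
  clause (!c || !e) is falsified — backtrack.
So e = False.
Set s = True.
  then (!s || v) forces v = True.
  then (n || !v) forces n = True.
  then (!s || !u || !v) forces u = False.
  then (!c || !n) forces c = False.
  then (c || g) forces g = True.
  then (!g || !q || !v) forces q = False.
All clauses satisfied.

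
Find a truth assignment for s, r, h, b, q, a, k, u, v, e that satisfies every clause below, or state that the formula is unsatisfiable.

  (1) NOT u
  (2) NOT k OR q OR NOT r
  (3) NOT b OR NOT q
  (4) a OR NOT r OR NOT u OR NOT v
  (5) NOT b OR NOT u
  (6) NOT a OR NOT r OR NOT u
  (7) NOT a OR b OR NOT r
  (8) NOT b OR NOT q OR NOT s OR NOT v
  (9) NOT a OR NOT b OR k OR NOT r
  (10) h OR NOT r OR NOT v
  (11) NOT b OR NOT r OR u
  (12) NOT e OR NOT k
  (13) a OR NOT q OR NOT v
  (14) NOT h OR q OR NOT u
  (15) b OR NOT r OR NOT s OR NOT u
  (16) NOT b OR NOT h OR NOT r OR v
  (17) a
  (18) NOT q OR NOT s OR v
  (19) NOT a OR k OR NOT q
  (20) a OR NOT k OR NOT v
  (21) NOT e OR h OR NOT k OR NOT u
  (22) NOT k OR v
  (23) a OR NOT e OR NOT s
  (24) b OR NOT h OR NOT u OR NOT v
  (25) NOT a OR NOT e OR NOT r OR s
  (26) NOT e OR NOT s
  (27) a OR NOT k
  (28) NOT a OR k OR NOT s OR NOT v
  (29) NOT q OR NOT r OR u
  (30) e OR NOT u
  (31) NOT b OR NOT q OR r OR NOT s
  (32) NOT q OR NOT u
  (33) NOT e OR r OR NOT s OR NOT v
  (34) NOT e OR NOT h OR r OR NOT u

s = False, r = False, h = False, b = True, q = False, a = True, k = False, u = False, v = True, e = False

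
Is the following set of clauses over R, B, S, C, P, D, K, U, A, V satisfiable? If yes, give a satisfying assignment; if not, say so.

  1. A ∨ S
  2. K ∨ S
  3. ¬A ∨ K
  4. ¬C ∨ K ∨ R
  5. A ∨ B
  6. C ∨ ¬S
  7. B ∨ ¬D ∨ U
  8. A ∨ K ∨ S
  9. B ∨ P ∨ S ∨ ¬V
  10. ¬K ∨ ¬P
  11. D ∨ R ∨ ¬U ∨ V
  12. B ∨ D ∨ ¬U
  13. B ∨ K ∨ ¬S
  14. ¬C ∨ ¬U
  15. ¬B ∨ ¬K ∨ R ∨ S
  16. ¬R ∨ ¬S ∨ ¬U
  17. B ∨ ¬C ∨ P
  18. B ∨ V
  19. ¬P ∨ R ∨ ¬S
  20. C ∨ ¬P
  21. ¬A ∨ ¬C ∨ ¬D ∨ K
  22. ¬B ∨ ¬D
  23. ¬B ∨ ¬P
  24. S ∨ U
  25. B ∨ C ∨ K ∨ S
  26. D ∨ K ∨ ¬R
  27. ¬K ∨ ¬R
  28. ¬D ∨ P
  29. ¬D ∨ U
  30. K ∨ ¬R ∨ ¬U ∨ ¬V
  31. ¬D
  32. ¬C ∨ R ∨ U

Case S = True:
  (C ∨ ¬S) forces C = True.
  (¬C ∨ ¬U) forces U = False.
  (¬D ∨ U) forces D = False.
  (¬C ∨ R ∨ U) forces R = True.
  (D ∨ K ∨ ¬R) forces K = True.
  Clause (¬K ∨ ¬R) is falsified — contradiction.
Case S = False:
  (A ∨ S) forces A = True.
  (K ∨ S) forces K = True.
  (¬K ∨ ¬P) forces P = False.
  (S ∨ U) forces U = True.
  (¬C ∨ ¬U) forces C = False.
  (¬K ∨ ¬R) forces R = False.
  (¬B ∨ ¬K ∨ R ∨ S) forces B = False.
  (B ∨ P ∨ S ∨ ¬V) forces V = False.
  Clause (B ∨ V) is falsified — contradiction.
Both cases fail, so the formula is unsatisfiable.

No satisfying assignment exists.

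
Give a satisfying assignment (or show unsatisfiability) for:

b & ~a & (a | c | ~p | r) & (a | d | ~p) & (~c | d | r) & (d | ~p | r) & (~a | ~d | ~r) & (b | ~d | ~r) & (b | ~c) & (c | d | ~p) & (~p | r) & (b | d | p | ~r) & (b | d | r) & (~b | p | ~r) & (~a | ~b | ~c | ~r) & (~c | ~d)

r = True, c = False, b = True, d = True, p = True, a = False

Unit clause (b) forces b = True.
Unit clause (~a) forces a = False.
Set r = True.
  then (~b | p | ~r) forces p = True.
  then (a | d | ~p) forces d = True.
  then (~c | ~d) forces c = False.
All clauses satisfied.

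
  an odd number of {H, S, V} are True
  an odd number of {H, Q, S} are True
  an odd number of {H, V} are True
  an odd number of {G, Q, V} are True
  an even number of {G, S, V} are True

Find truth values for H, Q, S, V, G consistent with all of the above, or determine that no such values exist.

H=F, Q=T, S=F, V=T, G=T

{H, S, V}: 1 true → odd ✓
{H, Q, S}: 1 true → odd ✓
{H, V}: 1 true → odd ✓
{G, Q, V}: 3 true → odd ✓
{G, S, V}: 2 true → even ✓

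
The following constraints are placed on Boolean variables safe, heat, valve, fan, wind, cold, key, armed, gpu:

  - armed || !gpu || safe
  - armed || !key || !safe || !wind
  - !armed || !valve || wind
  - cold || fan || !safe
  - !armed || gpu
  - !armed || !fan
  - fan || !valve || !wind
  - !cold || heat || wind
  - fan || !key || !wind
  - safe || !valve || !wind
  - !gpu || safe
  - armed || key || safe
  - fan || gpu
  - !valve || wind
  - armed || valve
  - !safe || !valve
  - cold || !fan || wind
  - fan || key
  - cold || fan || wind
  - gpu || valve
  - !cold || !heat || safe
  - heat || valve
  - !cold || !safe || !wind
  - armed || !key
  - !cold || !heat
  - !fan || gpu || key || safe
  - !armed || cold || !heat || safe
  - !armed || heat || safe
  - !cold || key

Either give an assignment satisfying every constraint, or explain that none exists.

Unsatisfiable — no assignment works.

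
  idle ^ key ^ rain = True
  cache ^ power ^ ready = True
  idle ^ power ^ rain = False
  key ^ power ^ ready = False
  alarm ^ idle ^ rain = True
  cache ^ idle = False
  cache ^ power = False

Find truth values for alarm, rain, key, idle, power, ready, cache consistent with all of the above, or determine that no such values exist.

alarm=T; rain=F; key=T; idle=F; power=F; ready=T; cache=F

idle ^ key ^ rain = F ^ T ^ F = True ✓
cache ^ power ^ ready = F ^ F ^ T = True ✓
idle ^ power ^ rain = F ^ F ^ F = False ✓
key ^ power ^ ready = T ^ F ^ T = False ✓
alarm ^ idle ^ rain = T ^ F ^ F = True ✓
cache ^ idle = F ^ F = False ✓
cache ^ power = F ^ F = False ✓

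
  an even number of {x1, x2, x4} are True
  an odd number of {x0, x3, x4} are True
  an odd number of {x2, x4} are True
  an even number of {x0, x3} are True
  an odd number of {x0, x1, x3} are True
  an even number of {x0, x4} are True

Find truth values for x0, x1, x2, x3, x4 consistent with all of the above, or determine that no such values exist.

x0 = True; x1 = True; x2 = False; x3 = True; x4 = True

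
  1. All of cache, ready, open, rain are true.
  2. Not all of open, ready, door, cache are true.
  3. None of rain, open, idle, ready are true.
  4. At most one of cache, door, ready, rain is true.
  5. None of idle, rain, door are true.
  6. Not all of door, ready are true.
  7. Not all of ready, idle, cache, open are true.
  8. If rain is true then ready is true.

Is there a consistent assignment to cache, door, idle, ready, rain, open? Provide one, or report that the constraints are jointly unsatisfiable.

Case ready = True:
  Constraint (3) is violated (ready=T) — contradiction.
Case ready = False:
  Constraint (1) is violated (ready=F) — contradiction.
Both cases fail — unsatisfiable.

Unsatisfiable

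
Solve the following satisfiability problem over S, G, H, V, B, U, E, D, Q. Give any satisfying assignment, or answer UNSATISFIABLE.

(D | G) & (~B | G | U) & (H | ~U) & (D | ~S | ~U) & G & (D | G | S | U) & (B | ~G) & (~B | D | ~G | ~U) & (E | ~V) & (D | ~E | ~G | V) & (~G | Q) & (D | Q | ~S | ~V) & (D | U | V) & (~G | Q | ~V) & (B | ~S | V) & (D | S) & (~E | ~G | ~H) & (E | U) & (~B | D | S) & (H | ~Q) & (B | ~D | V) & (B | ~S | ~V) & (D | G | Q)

Unit clause (G) forces G = True.
In (B | ~G) only B is left, so B = True.
In (~G | Q) only Q is left, so Q = True.
In (H | ~Q) only H is left, so H = True.
In (~E | ~G | ~H) only ~E is left, so E = False.
In (E | U) only U is left, so U = True.
In (~B | D | ~G | ~U) only D is left, so D = True.
In (E | ~V) only ~V is left, so V = False.
Set S = True.
All clauses satisfied.

S = True; G = True; H = True; V = False; B = True; U = True; E = False; D = True; Q = True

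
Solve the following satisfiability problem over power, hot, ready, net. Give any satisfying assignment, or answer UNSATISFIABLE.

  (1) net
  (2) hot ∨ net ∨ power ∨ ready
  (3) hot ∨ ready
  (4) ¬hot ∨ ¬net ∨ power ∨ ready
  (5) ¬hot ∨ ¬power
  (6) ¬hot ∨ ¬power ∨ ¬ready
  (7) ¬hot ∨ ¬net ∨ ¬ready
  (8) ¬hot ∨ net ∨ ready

power=T, hot=F, ready=T, net=T

Unit clause (net) forces net = True.
Set power = True.
  then (¬hot ∨ ¬power) forces hot = False.
  then (hot ∨ ready) forces ready = True.
Check each clause:
  (net): net holds.
  (hot ∨ net ∨ power ∨ ready): net holds.
  (hot ∨ ready): ready holds.
  (¬hot ∨ ¬net ∨ power ∨ ready): ¬hot holds.
  (¬hot ∨ ¬power): ¬hot holds.
  (¬hot ∨ ¬power ∨ ¬ready): ¬hot holds.
  (¬hot ∨ ¬net ∨ ¬ready): ¬hot holds.
  (¬hot ∨ net ∨ ready): ¬hot holds.
All clauses satisfied.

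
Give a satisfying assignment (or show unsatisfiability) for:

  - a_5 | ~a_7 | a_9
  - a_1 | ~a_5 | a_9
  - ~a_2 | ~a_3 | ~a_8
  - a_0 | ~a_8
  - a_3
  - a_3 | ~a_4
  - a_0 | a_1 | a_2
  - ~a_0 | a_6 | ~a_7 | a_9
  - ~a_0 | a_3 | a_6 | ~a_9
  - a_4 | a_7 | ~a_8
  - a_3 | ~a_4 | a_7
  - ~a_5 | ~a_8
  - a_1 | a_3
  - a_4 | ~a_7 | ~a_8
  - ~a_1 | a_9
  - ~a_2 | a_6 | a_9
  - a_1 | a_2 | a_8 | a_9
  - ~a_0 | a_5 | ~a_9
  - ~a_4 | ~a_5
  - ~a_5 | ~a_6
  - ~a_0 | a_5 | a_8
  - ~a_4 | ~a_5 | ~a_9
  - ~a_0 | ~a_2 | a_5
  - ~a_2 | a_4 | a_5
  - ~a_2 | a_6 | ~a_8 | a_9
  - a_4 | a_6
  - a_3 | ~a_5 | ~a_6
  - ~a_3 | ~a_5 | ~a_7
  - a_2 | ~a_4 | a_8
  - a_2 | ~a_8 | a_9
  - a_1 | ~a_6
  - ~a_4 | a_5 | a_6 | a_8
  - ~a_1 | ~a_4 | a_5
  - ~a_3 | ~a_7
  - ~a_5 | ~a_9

Unit clause (a_3) forces a_3 = True.
In (~a_3 | ~a_7) only ~a_7 is left, so a_7 = False.
Set a_0 = False.
  then (a_0 | ~a_8) forces a_8 = False.
Set a_1 = True.
  then (~a_1 | a_9) forces a_9 = True.
  then (~a_5 | ~a_9) forces a_5 = False.
  then (~a_1 | ~a_4 | a_5) forces a_4 = False.
  then (~a_2 | a_4 | a_5) forces a_2 = False.
  then (a_4 | a_6) forces a_6 = True.
All clauses satisfied.

a_0=F, a_1=T, a_2=F, a_3=T, a_4=F, a_5=F, a_6=T, a_7=F, a_8=F, a_9=T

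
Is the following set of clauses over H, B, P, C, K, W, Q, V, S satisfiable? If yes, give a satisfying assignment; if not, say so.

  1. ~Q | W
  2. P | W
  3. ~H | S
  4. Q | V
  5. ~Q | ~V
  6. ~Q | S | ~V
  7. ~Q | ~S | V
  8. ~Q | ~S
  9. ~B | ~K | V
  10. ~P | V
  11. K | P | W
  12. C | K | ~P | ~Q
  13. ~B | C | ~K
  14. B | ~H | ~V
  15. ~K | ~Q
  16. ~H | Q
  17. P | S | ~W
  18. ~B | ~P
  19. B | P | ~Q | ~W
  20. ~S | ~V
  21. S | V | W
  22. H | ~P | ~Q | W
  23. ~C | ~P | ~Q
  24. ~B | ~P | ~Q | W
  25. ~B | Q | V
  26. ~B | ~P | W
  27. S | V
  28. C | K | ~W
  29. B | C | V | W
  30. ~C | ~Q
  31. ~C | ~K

H=F, B=F, P=T, C=F, K=T, W=F, Q=F, V=T, S=F

Try H = True:
  (~H | S) forces S = True.
  (~Q | ~S) forces Q = False.
  clause (~H | Q) is falsified — backtrack.
So H = False.
Set B = False.
Try P = False:
  (P | W) forces W = True.
  (P | S | ~W) forces S = True.
  (~Q | ~S) forces Q = False.
  (Q | V) forces V = True.
  clause (~S | ~V) is falsified — backtrack.
So P = True.
  then (~P | V) forces V = True.
  then (~S | ~V) forces S = False.
  then (~Q | ~V) forces Q = False.
Set C = False.
Set K = True.
Set W = False.
All clauses satisfied.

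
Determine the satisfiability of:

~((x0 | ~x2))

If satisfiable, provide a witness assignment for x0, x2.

x0 = False; x2 = True

  ~((x0 | ~x2)) = True
    x0 | ~x2 = False
      ~x2 = False
The formula evaluates to True.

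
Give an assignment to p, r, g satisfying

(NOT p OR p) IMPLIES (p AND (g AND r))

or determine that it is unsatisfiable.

p=T, r=T, g=T

  (NOT p OR p) IMPLIES (p AND (g AND r)) = True
    NOT p OR p = True
      NOT p = False
    p AND (g AND r) = True
      g AND r = True
The formula evaluates to True.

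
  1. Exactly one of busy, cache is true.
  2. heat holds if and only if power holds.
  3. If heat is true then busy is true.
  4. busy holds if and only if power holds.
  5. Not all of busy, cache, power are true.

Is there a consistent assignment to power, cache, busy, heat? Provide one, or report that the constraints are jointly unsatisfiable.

power = False, cache = True, busy = False, heat = False

  (1) {busy, cache}: 1 true — exactly one ✓
  (2) heat=F, power=F — same ✓
  (3) heat=F ⇒ busy: vacuous ✓
  (4) busy=F, power=F — same ✓
  (5) {busy, cache, power}: 1/3 true — not all ✓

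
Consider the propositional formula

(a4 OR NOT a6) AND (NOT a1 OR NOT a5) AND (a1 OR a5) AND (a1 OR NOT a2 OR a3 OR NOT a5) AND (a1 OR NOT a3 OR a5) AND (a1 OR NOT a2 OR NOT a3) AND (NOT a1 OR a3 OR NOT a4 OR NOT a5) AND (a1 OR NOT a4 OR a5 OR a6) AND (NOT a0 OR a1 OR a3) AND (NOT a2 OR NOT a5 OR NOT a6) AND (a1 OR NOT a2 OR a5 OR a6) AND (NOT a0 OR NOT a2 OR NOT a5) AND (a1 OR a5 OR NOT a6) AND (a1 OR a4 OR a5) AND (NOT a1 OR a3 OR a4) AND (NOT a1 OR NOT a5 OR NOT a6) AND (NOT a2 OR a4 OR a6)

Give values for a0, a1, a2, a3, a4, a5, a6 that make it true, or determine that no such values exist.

a0 = False, a1 = True, a2 = True, a3 = False, a4 = True, a5 = False, a6 = False

Set a0 = False.
Set a1 = True.
  then (NOT a1 OR NOT a5) forces a5 = False.
Set a2 = True.
Set a3 = False.
  then (NOT a1 OR a3 OR a4) forces a4 = True.
Set a6 = False.
All clauses satisfied.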